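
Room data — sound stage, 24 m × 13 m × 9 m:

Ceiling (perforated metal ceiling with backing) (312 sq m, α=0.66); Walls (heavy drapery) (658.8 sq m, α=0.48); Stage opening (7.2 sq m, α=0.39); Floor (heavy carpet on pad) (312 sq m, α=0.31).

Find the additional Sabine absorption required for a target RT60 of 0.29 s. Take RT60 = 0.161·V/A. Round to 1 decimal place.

937.3 sabins

Summing Sᵢαᵢ: 205.920 + 316.224 + 2.808 + 96.720 → A₁ = 621.672 sabins.
V = 2808 m³. Required absorption A₂ = 0.161 × 2808 / 0.29 = 1558.924 sabins.
ΔA = A₂ − A₁ = 1558.924 − 621.672 = 937.3 sabins.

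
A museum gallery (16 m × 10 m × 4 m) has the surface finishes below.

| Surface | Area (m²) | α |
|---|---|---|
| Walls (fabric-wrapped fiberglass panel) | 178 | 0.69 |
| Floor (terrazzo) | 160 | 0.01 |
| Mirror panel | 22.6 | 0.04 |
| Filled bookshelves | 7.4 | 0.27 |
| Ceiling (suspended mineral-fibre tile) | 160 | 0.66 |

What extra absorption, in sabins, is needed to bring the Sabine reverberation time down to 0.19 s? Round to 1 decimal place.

Total absorption A₁ = 178×0.69 + 160×0.01 + 22.6×0.04 + 7.4×0.27 + 160×0.66
  = 122.820 + 1.600 + 0.904 + 1.998 + 105.600 = 232.922 m² sabins.
Target A₂ = 0.161·640/0.19 = 542.316 sabins (V = 640 m³).
Additional absorption ΔA = 542.316 − 232.922 = 309.4 sabins.

309.4 sabins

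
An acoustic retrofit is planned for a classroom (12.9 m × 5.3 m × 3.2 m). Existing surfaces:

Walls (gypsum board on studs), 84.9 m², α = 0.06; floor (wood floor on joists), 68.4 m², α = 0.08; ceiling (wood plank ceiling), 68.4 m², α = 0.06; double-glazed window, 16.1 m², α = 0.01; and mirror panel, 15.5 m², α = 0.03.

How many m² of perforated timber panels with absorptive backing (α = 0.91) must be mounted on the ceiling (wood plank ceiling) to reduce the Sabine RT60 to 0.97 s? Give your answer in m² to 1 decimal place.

24.7

A₁ = Σ Sᵢαᵢ = 84.9·0.06 + 68.4·0.08 + 68.4·0.06 + 16.1·0.01 + 15.5·0.03 = 15.296 sabins.
V = 218.784 m³. Target absorption A₂ = 0.161 × 218.784 / 0.97 = 36.314 sabins.
Absorption to add: 36.314 − 15.296 = 21.018 sabins.
Each m² of panel replacing the ceiling (wood plank ceiling) adds (0.91 − 0.06) = 0.85 sabins.
Panel area = 21.018 / 0.85 = 24.7 m².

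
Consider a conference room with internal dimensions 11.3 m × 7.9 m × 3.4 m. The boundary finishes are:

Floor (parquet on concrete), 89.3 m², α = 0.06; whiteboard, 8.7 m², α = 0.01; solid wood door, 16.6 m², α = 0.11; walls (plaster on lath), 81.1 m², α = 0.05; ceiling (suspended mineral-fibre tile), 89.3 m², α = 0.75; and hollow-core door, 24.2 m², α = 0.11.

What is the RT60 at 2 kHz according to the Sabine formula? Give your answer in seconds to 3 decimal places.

Summing Sᵢαᵢ: 5.358 + 0.087 + 1.826 + 4.055 + 66.975 + 2.662 → A = 80.963 sabins.
Room volume: 303.518 m³.
Sabine: RT60 = 0.161 × 303.518 / 80.963 = 0.604 s.

0.604 s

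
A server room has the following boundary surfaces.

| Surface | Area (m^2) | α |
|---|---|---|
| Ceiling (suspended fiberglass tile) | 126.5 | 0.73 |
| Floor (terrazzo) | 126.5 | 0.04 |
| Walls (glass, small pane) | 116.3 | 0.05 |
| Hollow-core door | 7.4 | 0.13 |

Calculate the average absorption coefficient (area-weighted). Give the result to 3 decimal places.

0.277

S = Σ Sᵢ = 126.5 + 126.5 + 116.3 + 7.4 = 376.7 m^2.
Σ(Sᵢαᵢ) = 126.5×0.73 + 126.5×0.04 + 116.3×0.05 + 7.4×0.13 = 104.182.
ᾱ = A/S = 0.277.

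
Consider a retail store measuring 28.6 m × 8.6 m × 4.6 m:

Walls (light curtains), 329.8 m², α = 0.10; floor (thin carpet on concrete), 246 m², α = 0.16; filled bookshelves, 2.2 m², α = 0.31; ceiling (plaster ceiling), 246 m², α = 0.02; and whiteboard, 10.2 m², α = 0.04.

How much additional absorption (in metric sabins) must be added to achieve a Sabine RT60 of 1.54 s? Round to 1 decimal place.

Equivalent absorption area: A₁ = 329.8*0.10 + 246*0.16 + 2.2*0.31 + 246*0.02 + 10.2*0.04 = 78.350 m².
V = 1131.416 m³. Required absorption A₂ = 0.161 × 1131.416 / 1.54 = 118.284 sabins.
Shortfall: 118.284 − 78.350 = 39.9 sabins.

39.9 sabins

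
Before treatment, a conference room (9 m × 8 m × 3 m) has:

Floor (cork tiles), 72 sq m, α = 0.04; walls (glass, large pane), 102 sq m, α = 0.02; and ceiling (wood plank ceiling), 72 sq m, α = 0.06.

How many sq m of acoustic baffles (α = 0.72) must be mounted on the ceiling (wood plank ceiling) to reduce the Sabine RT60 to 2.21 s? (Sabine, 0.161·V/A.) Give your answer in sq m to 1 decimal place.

9.8

Equivalent absorption area: A₁ = 72×0.04 + 102×0.02 + 72×0.06 = 9.240 sq m.
V = 216 m³. Target absorption A₂ = 0.161 × 216 / 2.21 = 15.736 sabins.
Absorption to add: 15.736 − 9.240 = 6.496 sabins.
Each sq m of panel replacing the ceiling (wood plank ceiling) adds (0.72 − 0.06) = 0.66 sabins.
Panel area = 6.496 / 0.66 = 9.8 sq m.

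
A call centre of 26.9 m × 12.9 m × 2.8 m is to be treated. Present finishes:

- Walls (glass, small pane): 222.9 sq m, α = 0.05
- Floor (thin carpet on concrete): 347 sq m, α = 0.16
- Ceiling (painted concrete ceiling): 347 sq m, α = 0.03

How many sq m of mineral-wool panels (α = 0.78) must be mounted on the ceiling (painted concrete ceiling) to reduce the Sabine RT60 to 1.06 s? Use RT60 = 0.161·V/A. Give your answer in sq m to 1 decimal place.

94.0

Summing Sᵢαᵢ: 11.145 + 55.520 + 10.410 → A₁ = 77.075 sabins.
Required A₂ = 0.161·971.628/1.06 = 147.577 sabins.
ΔA needed = 147.577 − 77.075 = 70.502 sabins.
Net gain per sq m: Δα = 0.78 − 0.03 = 0.75.
Panel area = 70.502 / 0.75 = 94.0 sq m.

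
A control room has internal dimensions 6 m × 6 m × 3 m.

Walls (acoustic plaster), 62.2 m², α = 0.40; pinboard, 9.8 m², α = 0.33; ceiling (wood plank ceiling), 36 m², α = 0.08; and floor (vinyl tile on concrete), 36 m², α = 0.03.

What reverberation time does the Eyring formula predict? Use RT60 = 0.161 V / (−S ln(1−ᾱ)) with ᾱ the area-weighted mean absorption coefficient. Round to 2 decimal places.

S = Σ Sᵢ = 144.0 m².
Σ(Sᵢαᵢ) = 62.2×0.40 + 9.8×0.33 + 36×0.08 + 36×0.03 = 32.074.
ᾱ = 32.074 / 144.0 = 0.2227.
−S·ln(1−ᾱ) = −144.0 × ln(1 − 0.2227) = 36.278.
V = 6 × 6 × 3 = 108 m³.
RT60 = 0.161 × 108 / 36.278 = 0.48 s.

0.48 s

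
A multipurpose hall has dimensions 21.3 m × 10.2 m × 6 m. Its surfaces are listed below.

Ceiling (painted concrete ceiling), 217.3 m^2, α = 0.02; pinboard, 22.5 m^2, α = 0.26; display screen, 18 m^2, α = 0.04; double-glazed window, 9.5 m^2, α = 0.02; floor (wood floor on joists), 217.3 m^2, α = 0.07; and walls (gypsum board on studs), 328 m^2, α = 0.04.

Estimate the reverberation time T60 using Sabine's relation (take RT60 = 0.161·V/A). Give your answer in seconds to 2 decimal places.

5.32 sec

A = Σ Sᵢαᵢ = 217.3·0.02 + 22.5·0.26 + 18·0.04 + 9.5·0.02 + 217.3·0.07 + 328·0.04 = 39.437 sabins.
Volume V = 21.3 × 10.2 × 6 = 1303.56 m³.
RT60 = 0.161 · V / A = 0.161 × 1303.56 / 39.437 = 5.32 s.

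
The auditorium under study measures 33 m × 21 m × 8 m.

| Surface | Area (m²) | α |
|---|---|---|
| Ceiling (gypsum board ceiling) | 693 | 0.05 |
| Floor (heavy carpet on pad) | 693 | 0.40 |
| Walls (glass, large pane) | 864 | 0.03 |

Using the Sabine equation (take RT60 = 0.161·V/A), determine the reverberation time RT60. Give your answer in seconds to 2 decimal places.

A = Σ Sᵢαᵢ = 693·0.05 + 693·0.40 + 864·0.03 = 337.770 sabins.
Volume V = 33 × 21 × 8 = 5544 m³.
T = 0.161 V/A = 0.161·5544/337.770 = 2.64 s.

2.64 s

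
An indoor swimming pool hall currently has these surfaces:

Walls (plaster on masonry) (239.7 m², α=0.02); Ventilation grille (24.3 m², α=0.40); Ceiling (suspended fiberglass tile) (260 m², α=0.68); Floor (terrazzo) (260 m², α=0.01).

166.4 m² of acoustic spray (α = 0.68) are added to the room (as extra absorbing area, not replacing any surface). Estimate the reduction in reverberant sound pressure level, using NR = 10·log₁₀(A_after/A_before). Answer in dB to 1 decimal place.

2.0 dB

Total absorption A_before = 239.7·0.02 + 24.3·0.40 + 260·0.68 + 260·0.01
  = 4.794 + 9.720 + 176.800 + 2.600 = 193.914 m² sabins.
Treatment contributes 166.4·0.68 = 113.152 sabins.
New total A_after = 307.066 sabins.
Reduction = 10 log₁₀(A_after/A_before) = 10 log₁₀(1.5835) = 2.0 dB.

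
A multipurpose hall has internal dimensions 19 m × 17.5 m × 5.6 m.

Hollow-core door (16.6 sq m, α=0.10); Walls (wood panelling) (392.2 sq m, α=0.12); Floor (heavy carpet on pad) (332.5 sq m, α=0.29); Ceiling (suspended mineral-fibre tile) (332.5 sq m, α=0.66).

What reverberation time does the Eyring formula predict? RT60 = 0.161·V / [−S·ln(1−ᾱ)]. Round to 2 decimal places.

S = Σ Sᵢ = 1073.8 sq m.
Σ(Sᵢαᵢ) = 16.6·0.10 + 392.2·0.12 + 332.5·0.29 + 332.5·0.66 = 364.599.
ᾱ = 364.599 / 1073.8 = 0.3395.
Eyring denominator: −S ln(1−ᾱ) = 445.367.
V = 19 × 17.5 × 5.6 = 1862 m³.
RT60 = 0.161 × 1862 / 445.367 = 0.67 s.

0.67 sec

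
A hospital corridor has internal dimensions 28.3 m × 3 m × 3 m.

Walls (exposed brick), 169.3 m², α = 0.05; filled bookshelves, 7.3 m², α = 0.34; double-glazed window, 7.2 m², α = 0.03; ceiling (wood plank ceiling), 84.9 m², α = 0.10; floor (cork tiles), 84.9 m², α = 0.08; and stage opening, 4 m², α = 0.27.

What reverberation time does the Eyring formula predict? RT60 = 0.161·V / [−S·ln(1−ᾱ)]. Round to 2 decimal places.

S = Σ Sᵢ = 357.6 m².
Σ(Sᵢαᵢ) = 169.3×0.05 + 7.3×0.34 + 7.2×0.03 + 84.9×0.10 + 84.9×0.08 + 4×0.27 = 27.525.
Mean coefficient ᾱ = A/S = 0.0770.
−S·ln(1−ᾱ) = −357.6 × ln(1 − 0.0770) = 28.653.
V = 28.3 × 3 × 3 = 254.7 m³.
RT60 = 0.161 × 254.7 / 28.653 = 1.43 s.

1.43 s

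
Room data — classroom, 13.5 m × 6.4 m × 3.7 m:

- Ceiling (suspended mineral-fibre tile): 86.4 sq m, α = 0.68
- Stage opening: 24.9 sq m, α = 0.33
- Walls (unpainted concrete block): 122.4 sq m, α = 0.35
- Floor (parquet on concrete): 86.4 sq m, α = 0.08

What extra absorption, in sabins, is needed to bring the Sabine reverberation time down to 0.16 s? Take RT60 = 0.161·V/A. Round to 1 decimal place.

A₁ = Σ Sᵢαᵢ = 86.4*0.68 + 24.9*0.33 + 122.4*0.35 + 86.4*0.08 = 116.721 sabins.
V = 319.68 m³. Required absorption A₂ = 0.161 × 319.68 / 0.16 = 321.678 sabins.
Shortfall: 321.678 − 116.721 = 205.0 sabins.

205.0 sabins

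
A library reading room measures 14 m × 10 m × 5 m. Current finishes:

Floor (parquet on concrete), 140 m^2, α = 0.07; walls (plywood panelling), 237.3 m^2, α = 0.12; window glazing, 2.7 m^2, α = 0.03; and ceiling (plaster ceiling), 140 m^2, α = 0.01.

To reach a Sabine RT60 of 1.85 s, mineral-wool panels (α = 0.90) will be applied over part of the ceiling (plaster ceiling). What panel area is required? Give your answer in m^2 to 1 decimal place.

Equivalent absorption area: A₁ = 140*0.07 + 237.3*0.12 + 2.7*0.03 + 140*0.01 = 39.757 m^2.
V = 700 m³. Target absorption A₂ = 0.161 × 700 / 1.85 = 60.919 sabins.
ΔA needed = 60.919 − 39.757 = 21.162 sabins.
Each m^2 of panel replacing the ceiling (plaster ceiling) adds (0.90 − 0.01) = 0.89 sabins.
Panel area = 21.162 / 0.89 = 23.8 m^2.

23.8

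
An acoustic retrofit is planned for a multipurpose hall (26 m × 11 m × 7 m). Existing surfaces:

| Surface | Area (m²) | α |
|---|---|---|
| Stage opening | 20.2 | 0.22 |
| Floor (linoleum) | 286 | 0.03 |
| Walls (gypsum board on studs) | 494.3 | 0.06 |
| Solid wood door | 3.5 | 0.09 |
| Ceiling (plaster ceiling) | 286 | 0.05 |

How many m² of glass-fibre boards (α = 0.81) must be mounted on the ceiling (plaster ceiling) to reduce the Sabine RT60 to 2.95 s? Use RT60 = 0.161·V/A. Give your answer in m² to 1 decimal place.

68.4

Total absorption A₁ = 20.2×0.22 + 286×0.03 + 494.3×0.06 + 3.5×0.09 + 286×0.05
  = 4.444 + 8.580 + 29.658 + 0.315 + 14.300 = 57.297 m² sabins.
V = 2002 m³. Target absorption A₂ = 0.161 × 2002 / 2.95 = 109.262 sabins.
Absorption to add: 109.262 − 57.297 = 51.965 sabins.
Net gain per m²: Δα = 0.81 − 0.05 = 0.76.
Area = ΔA/Δα = 51.965/0.76 = 68.4 m².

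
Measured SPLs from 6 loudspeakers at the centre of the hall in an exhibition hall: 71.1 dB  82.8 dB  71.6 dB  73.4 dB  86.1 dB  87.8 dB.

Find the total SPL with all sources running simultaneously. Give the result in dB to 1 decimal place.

91.0 dB

Σ 10^(Lᵢ/10) = 1.25e+09.
Back to dB: 10·log₁₀ Σ = 91.0 dB.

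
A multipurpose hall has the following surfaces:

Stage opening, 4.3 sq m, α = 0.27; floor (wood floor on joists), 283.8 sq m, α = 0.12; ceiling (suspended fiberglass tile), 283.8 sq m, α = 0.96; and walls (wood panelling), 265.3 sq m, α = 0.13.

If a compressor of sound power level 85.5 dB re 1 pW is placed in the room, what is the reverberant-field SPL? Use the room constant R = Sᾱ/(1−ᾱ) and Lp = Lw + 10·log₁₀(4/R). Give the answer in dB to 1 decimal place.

A = 342.154 sabins; S = 837.2 sq m.
ᾱ = 0.4087, so room constant R = A/(1−ᾱ) = 578.647 sq m.
Lp = Lw + 10 log₁₀(4/R) = 85.5 -21.60 = 63.9 dB.

63.9 dB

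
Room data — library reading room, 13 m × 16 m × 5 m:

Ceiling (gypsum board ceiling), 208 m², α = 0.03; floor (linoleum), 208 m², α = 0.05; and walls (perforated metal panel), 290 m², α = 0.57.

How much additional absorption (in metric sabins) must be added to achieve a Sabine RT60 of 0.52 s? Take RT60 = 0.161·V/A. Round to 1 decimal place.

140.1 sabins

A₁ = Σ Sᵢαᵢ = 208×0.03 + 208×0.05 + 290×0.57 = 181.940 sabins.
For T = 0.52 s, need A₂ = 0.161·V/T = 0.161·1040/0.52 = 322.000 sabins.
Additional absorption ΔA = 322.000 − 181.940 = 140.1 sabins.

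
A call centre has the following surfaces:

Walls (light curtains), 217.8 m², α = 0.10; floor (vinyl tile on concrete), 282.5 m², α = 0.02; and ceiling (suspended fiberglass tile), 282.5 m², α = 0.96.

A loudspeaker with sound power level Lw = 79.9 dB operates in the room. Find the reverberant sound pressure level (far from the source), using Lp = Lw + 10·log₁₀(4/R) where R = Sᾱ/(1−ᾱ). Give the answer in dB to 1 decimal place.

A = 298.630 sabins; S = 782.8 m².
ᾱ = 0.3815, so room constant R = A/(1−ᾱ) = 482.829 m².
Lp = Lw + 10 log₁₀(4/R) = 79.9 -20.82 = 59.1 dB.

59.1 dB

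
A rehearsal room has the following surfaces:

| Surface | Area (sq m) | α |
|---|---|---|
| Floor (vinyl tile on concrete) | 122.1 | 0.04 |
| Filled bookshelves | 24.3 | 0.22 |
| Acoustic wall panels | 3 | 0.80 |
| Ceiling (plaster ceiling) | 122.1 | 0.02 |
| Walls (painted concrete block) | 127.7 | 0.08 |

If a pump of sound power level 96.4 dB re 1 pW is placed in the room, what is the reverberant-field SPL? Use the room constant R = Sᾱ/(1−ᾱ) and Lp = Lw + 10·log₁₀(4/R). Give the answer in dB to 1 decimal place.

A = 25.288 sabins; S = 399.2 sq m.
ᾱ = 0.0633, so room constant R = A/(1−ᾱ) = 26.997 sq m.
Lp = Lw + 10 log₁₀(4/R) = 96.4 -8.29 = 88.1 dB.

88.1 dB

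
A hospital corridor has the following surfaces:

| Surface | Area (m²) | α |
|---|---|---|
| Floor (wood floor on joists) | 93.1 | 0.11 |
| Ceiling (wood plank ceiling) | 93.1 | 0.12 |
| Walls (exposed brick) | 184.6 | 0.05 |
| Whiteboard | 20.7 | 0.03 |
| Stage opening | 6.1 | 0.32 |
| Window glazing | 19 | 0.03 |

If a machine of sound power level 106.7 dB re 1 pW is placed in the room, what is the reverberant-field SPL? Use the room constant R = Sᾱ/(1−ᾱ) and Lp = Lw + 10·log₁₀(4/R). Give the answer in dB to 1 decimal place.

Σ(Sᵢαᵢ) = 93.1·0.11 + 93.1·0.12 + 184.6·0.05 + 20.7·0.03 + 6.1·0.32 + 19·0.03 = 33.786; total area S = 416.6 m².
ᾱ = 33.786/416.6 = 0.0811; R = Sᾱ/(1−ᾱ) = 33.786/(1−0.0811) = 36.768 m².
Lp = 106.7 + 10·log₁₀(4/36.768) = 106.7 + (-9.63) = 97.1 dB.

97.1 dB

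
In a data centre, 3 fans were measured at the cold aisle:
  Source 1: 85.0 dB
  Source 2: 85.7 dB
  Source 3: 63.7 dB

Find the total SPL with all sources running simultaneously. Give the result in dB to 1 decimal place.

88.4 dB

Sum in the linear (power) domain: Σ 10^(Lᵢ/10) = 10^(85.0/10) + 10^(85.7/10) + 10^(63.7/10) = 6.901e+08.
L_total = 10·log₁₀(6.901e+08) = 88.4 dB.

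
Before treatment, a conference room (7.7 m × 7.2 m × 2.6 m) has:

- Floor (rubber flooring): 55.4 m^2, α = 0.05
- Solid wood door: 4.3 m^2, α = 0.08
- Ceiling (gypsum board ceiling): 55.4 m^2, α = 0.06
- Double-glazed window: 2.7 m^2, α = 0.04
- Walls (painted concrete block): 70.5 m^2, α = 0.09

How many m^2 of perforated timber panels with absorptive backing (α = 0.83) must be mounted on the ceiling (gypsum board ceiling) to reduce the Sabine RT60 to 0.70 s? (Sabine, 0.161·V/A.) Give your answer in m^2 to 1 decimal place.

Summing Sᵢαᵢ: 2.770 + 0.344 + 3.324 + 0.108 + 6.345 → A₁ = 12.891 sabins.
V = 144.144 m³. Target absorption A₂ = 0.161 × 144.144 / 0.70 = 33.153 sabins.
Absorption to add: 33.153 − 12.891 = 20.262 sabins.
Each m^2 of panel replacing the ceiling (gypsum board ceiling) adds (0.83 − 0.06) = 0.77 sabins.
Panel area = 20.262 / 0.77 = 26.3 m^2.

26.3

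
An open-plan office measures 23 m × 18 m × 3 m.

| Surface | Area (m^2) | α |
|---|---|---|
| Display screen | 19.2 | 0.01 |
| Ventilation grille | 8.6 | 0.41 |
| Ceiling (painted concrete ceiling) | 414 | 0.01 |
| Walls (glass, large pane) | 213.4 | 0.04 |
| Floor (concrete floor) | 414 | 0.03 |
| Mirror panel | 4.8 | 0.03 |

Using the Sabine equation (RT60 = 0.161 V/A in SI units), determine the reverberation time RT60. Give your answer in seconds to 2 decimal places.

A = Σ Sᵢαᵢ = 19.2*0.01 + 8.6*0.41 + 414*0.01 + 213.4*0.04 + 414*0.03 + 4.8*0.03 = 28.958 sabins.
V = 23·18·3 = 1242 m³.
T = 0.161 V/A = 0.161·1242/28.958 = 6.91 s.

6.91 sec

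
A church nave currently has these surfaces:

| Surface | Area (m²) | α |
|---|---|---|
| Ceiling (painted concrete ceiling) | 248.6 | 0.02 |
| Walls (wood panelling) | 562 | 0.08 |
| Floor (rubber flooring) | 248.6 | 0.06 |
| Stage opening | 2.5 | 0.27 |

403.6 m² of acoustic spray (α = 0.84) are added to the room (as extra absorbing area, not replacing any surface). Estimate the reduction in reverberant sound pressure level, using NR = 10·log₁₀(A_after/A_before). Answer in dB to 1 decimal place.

Total absorption A_before = 248.6*0.02 + 562*0.08 + 248.6*0.06 + 2.5*0.27
  = 4.972 + 44.960 + 14.916 + 0.675 = 65.523 m² sabins.
Added absorption = 403.6 × 0.84 = 339.024 sabins.
New total A_after = 404.547 sabins.
NR = 10·log₁₀(404.547/65.523) = 7.9 dB.

7.9 dB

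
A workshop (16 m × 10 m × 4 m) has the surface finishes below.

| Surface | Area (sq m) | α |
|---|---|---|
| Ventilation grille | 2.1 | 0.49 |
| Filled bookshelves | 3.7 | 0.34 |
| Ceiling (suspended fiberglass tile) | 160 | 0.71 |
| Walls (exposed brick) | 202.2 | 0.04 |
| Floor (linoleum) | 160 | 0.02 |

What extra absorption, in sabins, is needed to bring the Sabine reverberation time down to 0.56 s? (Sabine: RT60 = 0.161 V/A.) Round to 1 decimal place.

Equivalent absorption area: A₁ = 2.1×0.49 + 3.7×0.34 + 160×0.71 + 202.2×0.04 + 160×0.02 = 127.175 sq m.
For T = 0.56 s, need A₂ = 0.161·V/T = 0.161·640/0.56 = 184.000 sabins.
Additional absorption ΔA = 184.000 − 127.175 = 56.8 sabins.

56.8 sabins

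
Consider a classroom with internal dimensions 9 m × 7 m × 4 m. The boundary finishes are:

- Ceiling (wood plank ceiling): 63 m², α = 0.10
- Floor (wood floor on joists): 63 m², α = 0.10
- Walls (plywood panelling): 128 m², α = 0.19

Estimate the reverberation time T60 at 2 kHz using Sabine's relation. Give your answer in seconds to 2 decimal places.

A = Σ Sᵢαᵢ = 63*0.10 + 63*0.10 + 128*0.19 = 36.920 sabins.
Room volume: 252 m³.
Sabine: RT60 = 0.161 × 252 / 36.920 = 1.10 s.

1.10 seconds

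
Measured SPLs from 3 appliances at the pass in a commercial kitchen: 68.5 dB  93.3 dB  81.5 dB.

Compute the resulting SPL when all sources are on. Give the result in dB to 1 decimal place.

93.6 dB

Sum in the linear (power) domain: Σ 10^(Lᵢ/10) = 10^(68.5/10) + 10^(93.3/10) + 10^(81.5/10) = 2.286e+09.
Back to dB: 10·log₁₀ Σ = 93.6 dB.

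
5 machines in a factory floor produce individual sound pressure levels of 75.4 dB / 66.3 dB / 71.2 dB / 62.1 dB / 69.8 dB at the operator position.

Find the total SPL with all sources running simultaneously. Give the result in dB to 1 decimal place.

Converting to relative power and adding: 10^(75.4/10) + 10^(66.3/10) + 10^(71.2/10) + 10^(62.1/10) + 10^(69.8/10) = 6.329e+07.
L_total = 10·log₁₀(6.329e+07) = 78.0 dB.

78.0 dB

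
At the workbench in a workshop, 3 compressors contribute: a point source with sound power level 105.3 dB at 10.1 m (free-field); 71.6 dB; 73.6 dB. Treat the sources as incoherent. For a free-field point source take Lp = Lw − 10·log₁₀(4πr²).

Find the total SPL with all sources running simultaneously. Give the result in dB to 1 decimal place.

78.0 dB

Source at 10.1 m: Lp = 105.3 − 10·log₁₀(4π·10.1²) = 105.3 − 10·log₁₀(1281.895) = 74.2 dB.
Sum in the linear (power) domain: Σ 10^(Lᵢ/10) = 10^(74.2/10) + 10^(71.6/10) + 10^(73.6/10) = 6.367e+07.
L_total = 10·log₁₀(6.367e+07) = 78.0 dB.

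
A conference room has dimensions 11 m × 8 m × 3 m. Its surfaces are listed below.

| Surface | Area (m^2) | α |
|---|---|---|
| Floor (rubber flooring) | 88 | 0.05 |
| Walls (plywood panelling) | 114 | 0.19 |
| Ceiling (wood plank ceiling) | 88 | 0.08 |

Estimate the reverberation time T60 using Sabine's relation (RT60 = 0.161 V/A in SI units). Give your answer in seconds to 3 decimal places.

1.284 s

Total absorption A = 88*0.05 + 114*0.19 + 88*0.08
  = 4.400 + 21.660 + 7.040 = 33.100 m^2 sabins.
V = 11·8·3 = 264 m³.
Sabine: RT60 = 0.161 × 264 / 33.100 = 1.284 s.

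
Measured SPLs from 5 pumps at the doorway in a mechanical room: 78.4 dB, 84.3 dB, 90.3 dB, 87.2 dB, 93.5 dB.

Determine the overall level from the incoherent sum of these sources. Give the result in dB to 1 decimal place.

Sum in the linear (power) domain: Σ 10^(Lᵢ/10) = 10^(78.4/10) + 10^(84.3/10) + 10^(90.3/10) + 10^(87.2/10) + 10^(93.5/10) = 4.173e+09.
Back to dB: 10·log₁₀ Σ = 96.2 dB.

96.2 dB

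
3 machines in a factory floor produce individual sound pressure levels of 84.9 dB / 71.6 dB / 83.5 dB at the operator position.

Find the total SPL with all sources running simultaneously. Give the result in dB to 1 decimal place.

Converting to relative power and adding: 10^(84.9/10) + 10^(71.6/10) + 10^(83.5/10) = 5.474e+08.
L_total = 10·log₁₀(5.474e+08) = 87.4 dB.

87.4 dB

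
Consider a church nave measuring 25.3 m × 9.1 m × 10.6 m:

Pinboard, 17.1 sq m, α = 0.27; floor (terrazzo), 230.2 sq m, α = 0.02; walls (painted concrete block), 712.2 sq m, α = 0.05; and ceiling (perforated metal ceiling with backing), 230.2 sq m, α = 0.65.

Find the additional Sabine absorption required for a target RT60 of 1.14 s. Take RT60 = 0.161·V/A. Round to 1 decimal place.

150.2 sabins

Total absorption A₁ = 17.1·0.27 + 230.2·0.02 + 712.2·0.05 + 230.2·0.65
  = 4.617 + 4.604 + 35.610 + 149.630 = 194.461 sq m sabins.
For T = 1.14 s, need A₂ = 0.161·V/T = 0.161·2440.438/1.14 = 344.658 sabins.
ΔA = A₂ − A₁ = 344.658 − 194.461 = 150.2 sabins.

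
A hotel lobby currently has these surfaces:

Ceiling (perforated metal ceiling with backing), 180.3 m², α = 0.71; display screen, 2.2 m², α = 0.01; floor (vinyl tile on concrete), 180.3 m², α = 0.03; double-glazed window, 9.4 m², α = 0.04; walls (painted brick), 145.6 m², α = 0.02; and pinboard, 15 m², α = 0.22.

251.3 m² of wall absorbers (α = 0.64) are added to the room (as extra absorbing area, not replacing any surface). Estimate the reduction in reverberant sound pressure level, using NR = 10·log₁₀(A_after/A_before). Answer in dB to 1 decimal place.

Total absorption A_before = 180.3×0.71 + 2.2×0.01 + 180.3×0.03 + 9.4×0.04 + 145.6×0.02 + 15×0.22
  = 128.013 + 0.022 + 5.409 + 0.376 + 2.912 + 3.300 = 140.032 m² sabins.
Treatment contributes 251.3·0.64 = 160.832 sabins.
New total A_after = 300.864 sabins.
NR = 10·log₁₀(300.864/140.032) = 3.3 dB.

3.3 dB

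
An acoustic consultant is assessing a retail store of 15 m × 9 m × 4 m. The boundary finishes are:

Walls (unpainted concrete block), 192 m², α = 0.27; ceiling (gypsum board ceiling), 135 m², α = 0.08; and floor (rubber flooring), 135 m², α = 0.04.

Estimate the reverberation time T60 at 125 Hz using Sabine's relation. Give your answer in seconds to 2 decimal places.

Summing Sᵢαᵢ: 51.840 + 10.800 + 5.400 → A = 68.040 sabins.
V = 15·9·4 = 540 m³.
RT60 = 0.161 · V / A = 0.161 × 540 / 68.040 = 1.28 s.

1.28 seconds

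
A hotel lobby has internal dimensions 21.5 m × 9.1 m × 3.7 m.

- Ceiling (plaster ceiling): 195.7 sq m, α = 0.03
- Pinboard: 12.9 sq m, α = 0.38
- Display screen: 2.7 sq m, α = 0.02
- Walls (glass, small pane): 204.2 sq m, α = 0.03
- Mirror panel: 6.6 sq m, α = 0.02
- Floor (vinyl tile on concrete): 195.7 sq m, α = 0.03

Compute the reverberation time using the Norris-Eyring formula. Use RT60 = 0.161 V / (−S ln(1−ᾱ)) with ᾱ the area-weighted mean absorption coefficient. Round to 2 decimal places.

4.98 sec

Total surface area S = 195.7 + 12.9 + 2.7 + 204.2 + 6.6 + 195.7 = 617.8 sq m.
Σ(Sᵢαᵢ) = 195.7×0.03 + 12.9×0.38 + 2.7×0.02 + 204.2×0.03 + 6.6×0.02 + 195.7×0.03 = 22.956.
Mean coefficient ᾱ = A/S = 0.0372.
Eyring denominator: −S ln(1−ᾱ) = 23.421.
V = 21.5 × 9.1 × 3.7 = 723.905 m³.
T = 0.161·V/[−S·ln(1−ᾱ)] = 0.161·723.905/23.421 = 4.98 s.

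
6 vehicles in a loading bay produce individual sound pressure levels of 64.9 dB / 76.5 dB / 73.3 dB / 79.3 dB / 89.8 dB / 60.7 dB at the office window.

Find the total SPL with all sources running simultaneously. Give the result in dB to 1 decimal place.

90.5 dB

Converting to relative power and adding: 10^(64.9/10) + 10^(76.5/10) + 10^(73.3/10) + 10^(79.3/10) + 10^(89.8/10) + 10^(60.7/10) = 1.11e+09.
L_total = 10·log₁₀(1.11e+09) = 90.5 dB.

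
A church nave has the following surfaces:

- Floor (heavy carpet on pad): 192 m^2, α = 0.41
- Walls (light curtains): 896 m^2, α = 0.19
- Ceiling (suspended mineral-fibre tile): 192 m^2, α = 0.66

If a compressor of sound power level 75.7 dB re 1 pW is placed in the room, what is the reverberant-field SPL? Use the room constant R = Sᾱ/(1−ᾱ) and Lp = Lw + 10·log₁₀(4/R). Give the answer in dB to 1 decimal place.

A = 375.680 sabins; S = 1280.0 m^2.
ᾱ = 375.680/1280.0 = 0.2935; R = Sᾱ/(1−ᾱ) = 375.680/(1−0.2935) = 531.748 m^2.
Lp = 75.7 + 10·log₁₀(4/531.748) = 75.7 + (-21.24) = 54.5 dB.

54.5 dB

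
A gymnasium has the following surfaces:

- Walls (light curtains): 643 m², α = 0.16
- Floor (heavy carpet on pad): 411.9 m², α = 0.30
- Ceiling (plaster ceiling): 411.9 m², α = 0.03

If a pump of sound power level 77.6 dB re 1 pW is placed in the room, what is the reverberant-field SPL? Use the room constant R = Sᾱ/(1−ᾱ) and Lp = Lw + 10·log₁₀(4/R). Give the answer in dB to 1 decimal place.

59.1 dB

A = 238.807 sabins; S = 1466.8 m².
ᾱ = 238.807/1466.8 = 0.1628; R = Sᾱ/(1−ᾱ) = 238.807/(1−0.1628) = 285.245 m².
Lp = 77.6 + 10·log₁₀(4/285.245) = 77.6 + (-18.53) = 59.1 dB.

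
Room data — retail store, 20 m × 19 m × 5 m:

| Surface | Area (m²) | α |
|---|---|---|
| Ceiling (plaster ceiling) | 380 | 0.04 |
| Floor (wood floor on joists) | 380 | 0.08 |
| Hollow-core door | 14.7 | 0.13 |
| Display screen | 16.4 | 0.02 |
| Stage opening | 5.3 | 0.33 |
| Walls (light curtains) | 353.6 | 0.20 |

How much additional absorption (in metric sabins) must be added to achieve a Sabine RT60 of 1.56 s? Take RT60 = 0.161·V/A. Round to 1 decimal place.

75.8 sabins

Equivalent absorption area: A₁ = 380×0.04 + 380×0.08 + 14.7×0.13 + 16.4×0.02 + 5.3×0.33 + 353.6×0.20 = 120.308 m².
For T = 1.56 s, need A₂ = 0.161·V/T = 0.161·1900/1.56 = 196.090 sabins.
Shortfall: 196.090 − 120.308 = 75.8 sabins.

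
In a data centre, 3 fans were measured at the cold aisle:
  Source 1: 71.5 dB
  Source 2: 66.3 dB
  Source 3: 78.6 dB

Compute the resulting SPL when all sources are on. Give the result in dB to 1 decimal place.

79.6 dB

Converting to relative power and adding: 10^(71.5/10) + 10^(66.3/10) + 10^(78.6/10) = 9.083e+07.
Combined level = 10 log₁₀(9.083e+07) = 79.6 dB.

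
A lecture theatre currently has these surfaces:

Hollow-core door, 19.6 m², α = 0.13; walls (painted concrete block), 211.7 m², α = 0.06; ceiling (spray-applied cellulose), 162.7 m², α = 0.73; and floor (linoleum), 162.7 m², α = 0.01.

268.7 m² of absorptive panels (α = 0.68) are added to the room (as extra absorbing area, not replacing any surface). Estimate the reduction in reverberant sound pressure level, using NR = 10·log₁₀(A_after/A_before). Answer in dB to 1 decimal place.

3.7 dB

Summing Sᵢαᵢ: 2.548 + 12.702 + 118.771 + 1.627 → A_before = 135.648 sabins.
Treatment contributes 268.7·0.68 = 182.716 sabins.
New total A_after = 318.364 sabins.
NR = 10·log₁₀(318.364/135.648) = 3.7 dB.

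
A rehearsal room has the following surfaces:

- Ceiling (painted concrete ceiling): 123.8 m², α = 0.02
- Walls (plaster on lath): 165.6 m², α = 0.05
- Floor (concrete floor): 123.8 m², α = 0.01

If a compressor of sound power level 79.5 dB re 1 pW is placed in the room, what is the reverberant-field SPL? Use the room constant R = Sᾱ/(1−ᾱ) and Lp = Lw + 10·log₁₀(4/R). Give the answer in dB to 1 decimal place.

74.6 dB

A = 11.994 sabins; S = 413.2 m².
ᾱ = 0.0290, so room constant R = A/(1−ᾱ) = 12.352 m².
Lp = Lw + 10 log₁₀(4/R) = 79.5 -4.90 = 74.6 dB.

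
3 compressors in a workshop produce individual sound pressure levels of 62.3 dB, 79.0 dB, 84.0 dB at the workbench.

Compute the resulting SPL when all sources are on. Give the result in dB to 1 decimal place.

85.2 dB

Sum in the linear (power) domain: Σ 10^(Lᵢ/10) = 10^(62.3/10) + 10^(79.0/10) + 10^(84.0/10) = 3.323e+08.
Combined level = 10 log₁₀(3.323e+08) = 85.2 dB.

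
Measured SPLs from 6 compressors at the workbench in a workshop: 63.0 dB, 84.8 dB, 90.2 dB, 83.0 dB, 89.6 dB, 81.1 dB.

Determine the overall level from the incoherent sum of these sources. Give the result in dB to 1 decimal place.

94.1 dB

Converting to relative power and adding: 10^(63.0/10) + 10^(84.8/10) + 10^(90.2/10) + 10^(83.0/10) + 10^(89.6/10) + 10^(81.1/10) = 2.591e+09.
Back to dB: 10·log₁₀ Σ = 94.1 dB.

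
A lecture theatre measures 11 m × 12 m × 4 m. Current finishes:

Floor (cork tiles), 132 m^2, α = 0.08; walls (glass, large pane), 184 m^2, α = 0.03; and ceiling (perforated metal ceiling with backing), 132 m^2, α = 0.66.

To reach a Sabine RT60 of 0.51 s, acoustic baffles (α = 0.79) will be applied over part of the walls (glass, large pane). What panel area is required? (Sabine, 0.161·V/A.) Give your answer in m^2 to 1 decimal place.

Summing Sᵢαᵢ: 10.560 + 5.520 + 87.120 → A₁ = 103.200 sabins.
Required A₂ = 0.161·528/0.51 = 166.682 sabins.
ΔA needed = 166.682 − 103.200 = 63.482 sabins.
Each m^2 of panel replacing the walls (glass, large pane) adds (0.79 − 0.03) = 0.76 sabins.
Area = ΔA/Δα = 63.482/0.76 = 83.5 m^2.

83.5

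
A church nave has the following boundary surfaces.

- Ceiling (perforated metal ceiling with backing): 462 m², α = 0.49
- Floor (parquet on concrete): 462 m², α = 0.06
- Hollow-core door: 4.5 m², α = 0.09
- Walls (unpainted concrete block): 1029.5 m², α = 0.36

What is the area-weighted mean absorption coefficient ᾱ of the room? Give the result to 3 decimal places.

0.319

Total surface area S = 1958.0 m².
Weighted sum Σ Sα = 625.125.
ᾱ = A/S = 0.319.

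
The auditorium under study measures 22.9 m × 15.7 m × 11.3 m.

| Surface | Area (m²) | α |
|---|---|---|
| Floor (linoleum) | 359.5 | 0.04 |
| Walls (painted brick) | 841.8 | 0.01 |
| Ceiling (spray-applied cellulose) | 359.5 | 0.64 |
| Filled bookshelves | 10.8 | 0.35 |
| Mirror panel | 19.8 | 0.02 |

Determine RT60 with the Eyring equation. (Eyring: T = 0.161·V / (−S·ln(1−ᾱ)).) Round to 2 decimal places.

2.33 sec

S = Σ Sᵢ = 1591.4 m².
Σ(Sᵢαᵢ) = 359.5·0.04 + 841.8·0.01 + 359.5·0.64 + 10.8·0.35 + 19.8·0.02 = 257.054.
ᾱ = 257.054 / 1591.4 = 0.1615.
−S·ln(1−ᾱ) = −1591.4 × ln(1 − 0.1615) = 280.310.
V = 22.9 × 15.7 × 11.3 = 4062.689 m³.
T = 0.161·V/[−S·ln(1−ᾱ)] = 0.161·4062.689/280.310 = 2.33 s.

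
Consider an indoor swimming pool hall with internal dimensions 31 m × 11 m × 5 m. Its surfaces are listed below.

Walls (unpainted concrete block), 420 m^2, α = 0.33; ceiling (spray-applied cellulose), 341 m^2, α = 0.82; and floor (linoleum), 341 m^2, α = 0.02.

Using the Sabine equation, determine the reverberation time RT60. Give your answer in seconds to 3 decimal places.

Equivalent absorption area: A = 420×0.33 + 341×0.82 + 341×0.02 = 425.040 m^2.
V = 31·11·5 = 1705 m³.
RT60 = 0.161 · V / A = 0.161 × 1705 / 425.040 = 0.646 s.

0.646 sec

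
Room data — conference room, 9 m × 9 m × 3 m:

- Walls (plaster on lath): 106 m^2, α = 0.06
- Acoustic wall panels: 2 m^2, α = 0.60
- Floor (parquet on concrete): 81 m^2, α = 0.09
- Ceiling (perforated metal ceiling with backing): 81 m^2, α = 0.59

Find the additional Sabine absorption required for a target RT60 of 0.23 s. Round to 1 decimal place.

A₁ = Σ Sᵢαᵢ = 106*0.06 + 2*0.60 + 81*0.09 + 81*0.59 = 62.640 sabins.
V = 243 m³. Required absorption A₂ = 0.161 × 243 / 0.23 = 170.100 sabins.
Additional absorption ΔA = 170.100 − 62.640 = 107.5 sabins.

107.5 sabins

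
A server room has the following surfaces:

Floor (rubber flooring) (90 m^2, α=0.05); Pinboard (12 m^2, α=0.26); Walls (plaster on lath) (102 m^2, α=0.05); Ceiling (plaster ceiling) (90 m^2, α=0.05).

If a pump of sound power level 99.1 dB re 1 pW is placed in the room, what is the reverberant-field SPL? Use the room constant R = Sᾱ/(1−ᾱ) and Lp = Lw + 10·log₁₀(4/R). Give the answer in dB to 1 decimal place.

92.5 dB

A = 17.220 sabins; S = 294.0 m^2.
ᾱ = 0.0586, so room constant R = A/(1−ᾱ) = 18.292 m^2.
Lp = Lw + 10 log₁₀(4/R) = 99.1 -6.60 = 92.5 dB.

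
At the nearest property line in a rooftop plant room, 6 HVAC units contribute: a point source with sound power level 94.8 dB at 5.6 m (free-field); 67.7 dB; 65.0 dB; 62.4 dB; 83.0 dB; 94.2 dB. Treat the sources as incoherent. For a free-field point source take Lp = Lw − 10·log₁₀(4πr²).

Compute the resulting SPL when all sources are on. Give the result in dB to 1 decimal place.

Source at 5.6 m: Lp = 94.8 − 10·log₁₀(4π·5.6²) = 94.8 − 10·log₁₀(394.081) = 68.8 dB.
Sum in the linear (power) domain: Σ 10^(Lᵢ/10) = 10^(68.8/10) + 10^(67.7/10) + 10^(65.0/10) + 10^(62.4/10) + 10^(83.0/10) + 10^(94.2/10) = 2.848e+09.
Back to dB: 10·log₁₀ Σ = 94.5 dB.

94.5 dB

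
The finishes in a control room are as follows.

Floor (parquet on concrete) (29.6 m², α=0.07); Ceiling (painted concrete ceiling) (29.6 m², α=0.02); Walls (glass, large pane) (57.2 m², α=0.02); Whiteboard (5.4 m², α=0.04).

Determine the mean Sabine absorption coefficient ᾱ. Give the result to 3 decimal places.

S = Σ Sᵢ = 29.6 + 29.6 + 57.2 + 5.4 = 121.8 m².
Weighted sum Σ Sα = 4.024.
ᾱ = 4.024 / 121.8 = 0.033.

0.033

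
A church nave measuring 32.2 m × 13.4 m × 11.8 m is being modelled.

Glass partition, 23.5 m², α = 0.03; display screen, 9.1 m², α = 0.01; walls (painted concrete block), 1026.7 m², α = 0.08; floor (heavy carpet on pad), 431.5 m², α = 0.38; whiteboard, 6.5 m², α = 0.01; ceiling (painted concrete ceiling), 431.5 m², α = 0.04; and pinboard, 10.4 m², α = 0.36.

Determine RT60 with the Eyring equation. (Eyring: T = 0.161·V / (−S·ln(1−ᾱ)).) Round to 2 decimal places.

2.84 seconds

Total surface area S = 23.5 + 9.1 + 1026.7 + 431.5 + 6.5 + 431.5 + 10.4 = 1939.2 m².
Σ(Sᵢαᵢ) = 23.5×0.03 + 9.1×0.01 + 1026.7×0.08 + 431.5×0.38 + 6.5×0.01 + 431.5×0.04 + 10.4×0.36 = 267.971.
ᾱ = 267.971 / 1939.2 = 0.1382.
−S·ln(1−ᾱ) = −1939.2 × ln(1 − 0.1382) = 288.421.
V = 32.2 × 13.4 × 11.8 = 5091.464 m³.
RT60 = 0.161 × 5091.464 / 288.421 = 2.84 s.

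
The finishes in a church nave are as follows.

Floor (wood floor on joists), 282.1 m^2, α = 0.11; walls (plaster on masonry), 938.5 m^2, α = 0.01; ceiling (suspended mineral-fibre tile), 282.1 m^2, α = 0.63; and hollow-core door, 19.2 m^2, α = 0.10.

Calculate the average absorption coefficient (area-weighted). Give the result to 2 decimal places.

Total surface area S = 1521.9 m^2.
Σ(Sᵢαᵢ) = 282.1·0.11 + 938.5·0.01 + 282.1·0.63 + 19.2·0.10 = 220.059.
ᾱ = A/S = 0.14.

0.14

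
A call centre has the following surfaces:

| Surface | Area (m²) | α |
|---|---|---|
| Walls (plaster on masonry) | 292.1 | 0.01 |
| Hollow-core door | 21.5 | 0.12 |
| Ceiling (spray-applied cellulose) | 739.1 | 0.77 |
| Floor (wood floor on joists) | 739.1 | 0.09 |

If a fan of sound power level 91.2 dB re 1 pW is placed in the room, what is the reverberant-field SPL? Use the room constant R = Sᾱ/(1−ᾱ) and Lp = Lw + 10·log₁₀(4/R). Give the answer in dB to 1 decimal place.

Σ(Sᵢαᵢ) = 292.1×0.01 + 21.5×0.12 + 739.1×0.77 + 739.1×0.09 = 641.127; total area S = 1791.8 m².
ᾱ = 0.3578, so room constant R = A/(1−ᾱ) = 998.329 m².
Lp = 91.2 + 10·log₁₀(4/998.329) = 91.2 + (-23.97) = 67.2 dB.

67.2 dB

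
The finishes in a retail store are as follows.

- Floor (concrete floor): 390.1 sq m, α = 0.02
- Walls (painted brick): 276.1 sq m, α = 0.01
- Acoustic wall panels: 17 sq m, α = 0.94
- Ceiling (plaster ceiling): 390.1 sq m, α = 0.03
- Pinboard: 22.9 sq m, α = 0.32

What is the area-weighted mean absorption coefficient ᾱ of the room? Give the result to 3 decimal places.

Total surface area S = 1096.2 sq m.
Weighted sum Σ Sα = 45.574.
ᾱ = A/S = 0.042.

0.042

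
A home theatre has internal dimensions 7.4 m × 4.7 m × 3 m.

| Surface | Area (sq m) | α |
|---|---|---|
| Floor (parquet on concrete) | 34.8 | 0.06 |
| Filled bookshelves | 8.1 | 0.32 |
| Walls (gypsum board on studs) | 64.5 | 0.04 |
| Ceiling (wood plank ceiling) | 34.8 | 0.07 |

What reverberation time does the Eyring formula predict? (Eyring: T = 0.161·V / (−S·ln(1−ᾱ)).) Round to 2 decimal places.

S = Σ Sᵢ = 142.2 sq m.
Σ(Sᵢαᵢ) = 34.8·0.06 + 8.1·0.32 + 64.5·0.04 + 34.8·0.07 = 9.696.
ᾱ = 9.696 / 142.2 = 0.0682.
Eyring denominator: −S ln(1−ᾱ) = 10.045.
V = 7.4 × 4.7 × 3 = 104.34 m³.
T = 0.161·V/[−S·ln(1−ᾱ)] = 0.161·104.34/10.045 = 1.67 s.

1.67 s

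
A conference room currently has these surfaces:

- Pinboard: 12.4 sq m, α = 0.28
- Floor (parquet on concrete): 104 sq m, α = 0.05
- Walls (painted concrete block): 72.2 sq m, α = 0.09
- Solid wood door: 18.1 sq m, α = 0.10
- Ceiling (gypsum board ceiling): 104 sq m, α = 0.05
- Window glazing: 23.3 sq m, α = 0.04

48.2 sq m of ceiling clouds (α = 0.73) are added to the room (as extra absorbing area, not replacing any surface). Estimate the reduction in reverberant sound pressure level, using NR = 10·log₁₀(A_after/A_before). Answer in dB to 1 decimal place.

4.0 dB

Total absorption A_before = 12.4*0.28 + 104*0.05 + 72.2*0.09 + 18.1*0.10 + 104*0.05 + 23.3*0.04
  = 3.472 + 5.200 + 6.498 + 1.810 + 5.200 + 0.932 = 23.112 sq m sabins.
Treatment contributes 48.2·0.73 = 35.186 sabins.
A_after = 23.112 + 35.186 = 58.298 sabins.
NR = 10·log₁₀(58.298/23.112) = 4.0 dB.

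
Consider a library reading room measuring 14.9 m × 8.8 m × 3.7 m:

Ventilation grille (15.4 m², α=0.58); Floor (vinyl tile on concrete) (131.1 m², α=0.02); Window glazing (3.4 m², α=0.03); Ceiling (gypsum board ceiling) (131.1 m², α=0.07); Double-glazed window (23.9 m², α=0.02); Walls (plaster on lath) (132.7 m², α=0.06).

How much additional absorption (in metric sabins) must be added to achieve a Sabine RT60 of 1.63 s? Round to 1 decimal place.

18.6 sabins

Summing Sᵢαᵢ: 8.932 + 2.622 + 0.102 + 9.177 + 0.478 + 7.962 → A₁ = 29.273 sabins.
Target A₂ = 0.161·485.144/1.63 = 47.919 sabins (V = 485.144 m³).
Additional absorption ΔA = 47.919 − 29.273 = 18.6 sabins.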